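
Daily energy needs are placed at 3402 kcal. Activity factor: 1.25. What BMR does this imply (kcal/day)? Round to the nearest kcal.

BMR = TEE ÷ activity factor = 3402 ÷ 1.25 = 2721.6 kcal/day.

2722 kcal/day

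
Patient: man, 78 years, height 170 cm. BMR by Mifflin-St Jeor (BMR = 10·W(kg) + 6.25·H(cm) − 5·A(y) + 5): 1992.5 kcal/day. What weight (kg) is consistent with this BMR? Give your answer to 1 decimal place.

1992.5 = 10·W + 6.25(170) − 5(78) + 5
10·W = 1992.5 − 677.5 = 1315, so W = 131.5 kg.

131.5 kg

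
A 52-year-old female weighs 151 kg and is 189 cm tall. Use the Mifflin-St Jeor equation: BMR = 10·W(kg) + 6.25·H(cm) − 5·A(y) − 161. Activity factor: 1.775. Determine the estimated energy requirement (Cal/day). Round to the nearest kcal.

4030 Cal/day

Mifflin-St Jeor (female): BMR = 10(151) + 6.25(189) − 5(52) − 161 = 1510 + 1181.25 − 260 − 161 = 2270.25 kcal/day.
TEE = BMR × activity factor = 2270.25 × 1.775 = 4029.6938 kcal/day.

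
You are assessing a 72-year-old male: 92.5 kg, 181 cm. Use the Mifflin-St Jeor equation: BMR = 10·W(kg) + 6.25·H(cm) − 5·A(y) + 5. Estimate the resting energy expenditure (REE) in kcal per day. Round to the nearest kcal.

1701 kcal per day

Mifflin-St Jeor (male): BMR = 10(92.5) + 6.25(181) − 5(72) + 5 = 925 + 1131.25 − 360 + 5 = 1701.25 kcal/day.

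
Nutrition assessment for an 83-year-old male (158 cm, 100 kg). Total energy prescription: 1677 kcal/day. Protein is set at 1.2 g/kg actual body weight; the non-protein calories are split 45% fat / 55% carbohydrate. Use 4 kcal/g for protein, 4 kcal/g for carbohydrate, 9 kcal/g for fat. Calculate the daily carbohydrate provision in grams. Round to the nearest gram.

165 g/day

Protein = 1.2 × 100 = 120 g → 120 × 4 = 480 kcal.
Non-protein calories = 1677 − 480 = 1197 kcal.
Fat: 45% × 1197 = 538.65 kcal; carbohydrate: 658.35 kcal.
Carbohydrate: 658.35 kcal ÷ 4 kcal/g = 164.5875 g.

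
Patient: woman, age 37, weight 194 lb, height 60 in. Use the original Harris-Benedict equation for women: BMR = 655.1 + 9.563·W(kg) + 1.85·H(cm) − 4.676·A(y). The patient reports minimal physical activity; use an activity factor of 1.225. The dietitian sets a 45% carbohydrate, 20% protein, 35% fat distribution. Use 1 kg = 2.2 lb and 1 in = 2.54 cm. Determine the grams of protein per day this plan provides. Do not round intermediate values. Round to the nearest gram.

Convert to metric: weight = 194 ÷ 2.2 = 88.1818 kg; height = 60 × 2.54 = 152.4 cm.
Harris-Benedict: BMR = 655.1 + 9.563(88.1818) + 1.85(152.4) − 4.676(37) = 1607.3107 kcal/day.
TEE = 1607.3107 × 1.225 = 1968.9556 kcal/day.
Protein energy = 20% × 1968.9556 = 393.7911 kcal.
Protein = 393.7911 ÷ 4 kcal/g = 98.4478 g.

98 g/day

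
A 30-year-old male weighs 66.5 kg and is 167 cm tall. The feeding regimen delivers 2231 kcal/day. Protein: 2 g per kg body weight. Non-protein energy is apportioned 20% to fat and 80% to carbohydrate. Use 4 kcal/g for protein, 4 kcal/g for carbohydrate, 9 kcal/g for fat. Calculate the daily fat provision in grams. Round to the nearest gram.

Protein = 2 × 66.5 = 133 g → 133 × 4 = 532 kcal.
Non-protein calories = 2231 − 532 = 1699 kcal.
Fat: 20% × 1699 = 339.8 kcal; carbohydrate: 1359.2 kcal.
Fat: 339.8 kcal ÷ 9 kcal/g = 37.7556 g.

38 g/day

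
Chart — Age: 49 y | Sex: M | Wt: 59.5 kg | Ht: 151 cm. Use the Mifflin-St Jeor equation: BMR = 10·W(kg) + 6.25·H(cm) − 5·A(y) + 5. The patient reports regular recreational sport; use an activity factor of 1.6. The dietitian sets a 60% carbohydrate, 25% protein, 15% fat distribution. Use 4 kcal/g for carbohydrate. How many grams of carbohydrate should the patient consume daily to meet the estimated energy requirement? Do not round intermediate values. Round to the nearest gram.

Mifflin-St Jeor (male): BMR = 10(59.5) + 6.25(151) − 5(49) + 5 = 595 + 943.75 − 245 + 5 = 1298.75 kcal/day.
TEE = 1298.75 × 1.6 = 2078 kcal/day.
Carbohydrate energy = 60% × 2078 = 1246.8 kcal.
Carbohydrate = 1246.8 ÷ 4 kcal/g = 311.7 g.

312 g/day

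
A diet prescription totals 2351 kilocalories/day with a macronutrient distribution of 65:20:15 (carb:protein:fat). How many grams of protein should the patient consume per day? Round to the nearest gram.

Protein energy = 20% × 2351 = 470.2 kcal.
At 4 kcal/g: 470.2 ÷ 4 = 117.55 g.

118 g/day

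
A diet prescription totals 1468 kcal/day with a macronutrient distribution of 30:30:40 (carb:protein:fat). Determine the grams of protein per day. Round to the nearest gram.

110 g/day

Protein energy = 30% × 1468 = 440.4 kcal.
At 4 kcal/g: 440.4 ÷ 4 = 110.1 g.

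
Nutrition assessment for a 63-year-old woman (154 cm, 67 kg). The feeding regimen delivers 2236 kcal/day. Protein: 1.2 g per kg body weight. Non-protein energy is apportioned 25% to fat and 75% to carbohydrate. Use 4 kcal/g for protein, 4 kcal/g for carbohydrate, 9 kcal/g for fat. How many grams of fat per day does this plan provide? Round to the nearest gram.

Protein = 1.2 × 67 = 80.4 g → 80.4 × 4 = 321.6 kcal.
Non-protein calories = 2236 − 321.6 = 1914.4 kcal.
Fat: 25% × 1914.4 = 478.6 kcal; carbohydrate: 1435.8 kcal.
Fat: 478.6 kcal ÷ 9 kcal/g = 53.1778 g.

53 g/day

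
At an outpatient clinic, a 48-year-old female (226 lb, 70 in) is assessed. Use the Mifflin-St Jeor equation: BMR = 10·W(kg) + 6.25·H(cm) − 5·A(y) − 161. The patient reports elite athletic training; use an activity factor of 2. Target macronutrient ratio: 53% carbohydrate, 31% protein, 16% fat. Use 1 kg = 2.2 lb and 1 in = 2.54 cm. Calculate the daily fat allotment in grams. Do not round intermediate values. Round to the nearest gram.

62 g/day

Convert to metric: weight = 226 ÷ 2.2 = 102.7273 kg; height = 70 × 2.54 = 177.8 cm.
Mifflin-St Jeor (female): BMR = 10(102.7273) + 6.25(177.8) − 5(48) − 161 = 1027.2727 + 1111.25 − 240 − 161 = 1737.5227 kcal/day.
TEE = 1737.5227 × 2 = 3475.0455 kcal/day.
Fat energy = 16% × 3475.0455 = 556.0073 kcal.
Fat = 556.0073 ÷ 9 kcal/g = 61.7786 g.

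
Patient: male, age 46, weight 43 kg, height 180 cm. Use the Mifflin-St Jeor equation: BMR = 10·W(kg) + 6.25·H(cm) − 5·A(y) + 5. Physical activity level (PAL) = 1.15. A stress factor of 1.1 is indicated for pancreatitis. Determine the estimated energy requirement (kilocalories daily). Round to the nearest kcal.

1682 kilocalories daily

Mifflin-St Jeor (male): BMR = 10(43) + 6.25(180) − 5(46) + 5 = 430 + 1125 − 230 + 5 = 1330 kcal/day.
TEE = BMR × activity factor = 1330 × 1.15 = 1529.5 kcal/day.
Apply stress factor: 1529.5 × 1.1 = 1682.45 kcal/day.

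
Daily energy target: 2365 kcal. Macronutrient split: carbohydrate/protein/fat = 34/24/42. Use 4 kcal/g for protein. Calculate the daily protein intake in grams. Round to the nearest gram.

142 g/day

Protein energy = 24% × 2365 = 567.6 kcal.
At 4 kcal/g: 567.6 ÷ 4 = 141.9 g.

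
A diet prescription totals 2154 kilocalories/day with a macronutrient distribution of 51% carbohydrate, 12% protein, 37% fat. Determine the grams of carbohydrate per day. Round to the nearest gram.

Carbohydrate energy = 51% × 2154 = 1098.54 kcal.
At 4 kcal/g: 1098.54 ÷ 4 = 274.635 g.

275 g/day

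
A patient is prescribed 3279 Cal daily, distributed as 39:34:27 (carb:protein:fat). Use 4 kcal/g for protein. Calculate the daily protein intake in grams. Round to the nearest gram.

Protein energy = 34% × 3279 = 1114.86 kcal.
At 4 kcal/g: 1114.86 ÷ 4 = 278.715 g.

279 g/day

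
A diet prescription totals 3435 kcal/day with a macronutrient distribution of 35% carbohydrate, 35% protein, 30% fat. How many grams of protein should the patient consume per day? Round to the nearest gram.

301 g/day

Protein energy = 35% × 3435 = 1202.25 kcal.
At 4 kcal/g: 1202.25 ÷ 4 = 300.5625 g.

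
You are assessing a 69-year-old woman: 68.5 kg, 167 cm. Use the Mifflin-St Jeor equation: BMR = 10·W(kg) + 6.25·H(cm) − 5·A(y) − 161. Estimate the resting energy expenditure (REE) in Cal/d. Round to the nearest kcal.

1223 Cal/d

Mifflin-St Jeor (female): BMR = 10(68.5) + 6.25(167) − 5(69) − 161 = 685 + 1043.75 − 345 − 161 = 1222.75 kcal/day.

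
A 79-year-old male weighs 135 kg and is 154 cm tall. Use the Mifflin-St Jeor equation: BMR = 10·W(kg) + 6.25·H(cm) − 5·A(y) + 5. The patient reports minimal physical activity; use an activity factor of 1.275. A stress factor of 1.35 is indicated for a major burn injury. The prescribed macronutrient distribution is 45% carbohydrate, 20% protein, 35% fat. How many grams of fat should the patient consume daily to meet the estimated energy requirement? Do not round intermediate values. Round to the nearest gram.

Mifflin-St Jeor (male): BMR = 10(135) + 6.25(154) − 5(79) + 5 = 1350 + 962.5 − 395 + 5 = 1922.5 kcal/day.
TEE = 1922.5 × 1.275 = 2451.1875 kcal/day.
With stress factor 1.35: 2451.1875 × 1.35 = 3309.1031 kcal/day.
Fat energy = 35% × 3309.1031 = 1158.1861 kcal.
Fat = 1158.1861 ÷ 9 kcal/g = 128.6873 g.

129 g/day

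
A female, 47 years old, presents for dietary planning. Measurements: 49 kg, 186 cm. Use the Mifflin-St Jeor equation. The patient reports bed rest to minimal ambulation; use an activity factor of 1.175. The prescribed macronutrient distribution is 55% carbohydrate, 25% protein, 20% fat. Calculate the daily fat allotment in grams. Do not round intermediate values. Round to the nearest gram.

Mifflin-St Jeor (female): BMR = 10(49) + 6.25(186) − 5(47) − 161 = 490 + 1162.5 − 235 − 161 = 1256.5 kcal/day.
TEE = 1256.5 × 1.175 = 1476.3875 kcal/day.
Fat energy = 20% × 1476.3875 = 295.2775 kcal.
Fat = 295.2775 ÷ 9 kcal/g = 32.8086 g.

33 g/day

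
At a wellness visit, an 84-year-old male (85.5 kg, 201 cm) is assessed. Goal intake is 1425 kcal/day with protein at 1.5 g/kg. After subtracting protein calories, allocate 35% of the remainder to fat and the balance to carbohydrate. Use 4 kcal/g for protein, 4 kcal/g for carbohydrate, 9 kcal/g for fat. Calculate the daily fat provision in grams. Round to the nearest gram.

35 g/day

Protein = 1.5 × 85.5 = 128.25 g → 128.25 × 4 = 513 kcal.
Non-protein calories = 1425 − 513 = 912 kcal.
Fat: 35% × 912 = 319.2 kcal; carbohydrate: 592.8 kcal.
Fat: 319.2 kcal ÷ 9 kcal/g = 35.4667 g.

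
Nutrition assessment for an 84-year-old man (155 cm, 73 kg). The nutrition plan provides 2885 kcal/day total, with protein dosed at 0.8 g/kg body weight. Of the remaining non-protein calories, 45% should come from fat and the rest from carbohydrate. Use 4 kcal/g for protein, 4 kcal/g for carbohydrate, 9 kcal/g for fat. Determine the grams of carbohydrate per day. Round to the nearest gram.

365 g/day

Protein = 0.8 × 73 = 58.4 g → 58.4 × 4 = 233.6 kcal.
Non-protein calories = 2885 − 233.6 = 2651.4 kcal.
Fat: 45% × 2651.4 = 1193.13 kcal; carbohydrate: 1458.27 kcal.
Carbohydrate: 1458.27 kcal ÷ 4 kcal/g = 364.5675 g.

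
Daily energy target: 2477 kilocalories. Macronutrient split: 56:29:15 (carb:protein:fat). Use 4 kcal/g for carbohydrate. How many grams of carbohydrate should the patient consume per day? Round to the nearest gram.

Carbohydrate energy = 56% × 2477 = 1387.12 kcal.
At 4 kcal/g: 1387.12 ÷ 4 = 346.78 g.

347 g/day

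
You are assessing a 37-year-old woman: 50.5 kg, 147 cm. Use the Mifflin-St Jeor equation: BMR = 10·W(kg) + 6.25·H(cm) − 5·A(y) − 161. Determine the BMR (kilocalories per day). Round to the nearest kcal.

Mifflin-St Jeor (female): BMR = 10(50.5) + 6.25(147) − 5(37) − 161 = 505 + 918.75 − 185 − 161 = 1077.75 kcal/day.

1078 kilocalories per day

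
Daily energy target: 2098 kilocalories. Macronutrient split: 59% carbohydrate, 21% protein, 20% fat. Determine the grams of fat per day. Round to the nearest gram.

47 g/day

Fat energy = 20% × 2098 = 419.6 kcal.
At 9 kcal/g: 419.6 ÷ 9 = 46.6222 g.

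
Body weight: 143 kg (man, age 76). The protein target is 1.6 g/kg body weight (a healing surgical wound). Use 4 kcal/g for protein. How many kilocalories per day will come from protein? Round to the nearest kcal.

915 kcal/day

Protein = 1.6 g/kg × 143 kg = 228.8 g/day.
Protein energy = 228.8 g × 4 kcal/g = 915.2 kcal/day.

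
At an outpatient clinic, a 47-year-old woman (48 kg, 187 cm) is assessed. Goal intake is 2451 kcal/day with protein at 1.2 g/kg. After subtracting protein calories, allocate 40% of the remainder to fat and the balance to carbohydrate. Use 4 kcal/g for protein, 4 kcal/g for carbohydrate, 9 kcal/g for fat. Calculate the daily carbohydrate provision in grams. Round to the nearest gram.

333 g/day

Protein = 1.2 × 48 = 57.6 g → 57.6 × 4 = 230.4 kcal.
Non-protein calories = 2451 − 230.4 = 2220.6 kcal.
Fat: 40% × 2220.6 = 888.24 kcal; carbohydrate: 1332.36 kcal.
Carbohydrate: 1332.36 kcal ÷ 4 kcal/g = 333.09 g.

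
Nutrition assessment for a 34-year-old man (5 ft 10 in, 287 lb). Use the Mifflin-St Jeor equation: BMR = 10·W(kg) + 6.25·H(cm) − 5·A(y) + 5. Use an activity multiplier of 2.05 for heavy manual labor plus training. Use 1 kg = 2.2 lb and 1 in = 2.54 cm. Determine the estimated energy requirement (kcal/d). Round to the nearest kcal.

4614 kcal/d

Convert to metric: weight = 287 ÷ 2.2 = 130.4545 kg; height = (5×12 + 10) × 2.54 = 70 × 2.54 = 177.8 cm.
Mifflin-St Jeor (male): BMR = 10(130.4545) + 6.25(177.8) − 5(34) + 5 = 1304.5455 + 1111.25 − 170 + 5 = 2250.7955 kcal/day.
TEE = BMR × activity factor = 2250.7955 × 2.05 = 4614.1307 kcal/day.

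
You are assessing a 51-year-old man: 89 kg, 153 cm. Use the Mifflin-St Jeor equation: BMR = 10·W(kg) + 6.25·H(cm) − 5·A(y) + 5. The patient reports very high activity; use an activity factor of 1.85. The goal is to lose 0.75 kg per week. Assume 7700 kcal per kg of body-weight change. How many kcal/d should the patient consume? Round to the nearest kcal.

2128 kcal/d

Mifflin-St Jeor (male): BMR = 10(89) + 6.25(153) − 5(51) + 5 = 890 + 956.25 − 255 + 5 = 1596.25 kcal/day.
TEE = 1596.25 × 1.85 = 2953.0625 kcal/day.
Required daily deficit = 0.75 × 7700 ÷ 7 = 825 kcal/day.
Target intake = 2953.0625 − 825 = 2128.0625 kcal/day.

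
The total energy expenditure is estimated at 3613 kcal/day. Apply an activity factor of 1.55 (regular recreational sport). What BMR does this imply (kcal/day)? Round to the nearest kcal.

2331 kcal/day

BMR = TEE ÷ activity factor = 3613 ÷ 1.55 = 2330.9677 kcal/day.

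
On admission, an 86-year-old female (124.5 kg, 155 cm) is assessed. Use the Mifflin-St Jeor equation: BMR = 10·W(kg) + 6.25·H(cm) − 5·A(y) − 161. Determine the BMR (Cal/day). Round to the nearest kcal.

1623 Cal/day

Mifflin-St Jeor (female): BMR = 10(124.5) + 6.25(155) − 5(86) − 161 = 1245 + 968.75 − 430 − 161 = 1622.75 kcal/day.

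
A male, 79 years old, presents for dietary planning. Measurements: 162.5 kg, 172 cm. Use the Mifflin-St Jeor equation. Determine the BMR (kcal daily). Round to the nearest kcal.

Mifflin-St Jeor (male): BMR = 10(162.5) + 6.25(172) − 5(79) + 5 = 1625 + 1075 − 395 + 5 = 2310 kcal/day.

2310 kcal daily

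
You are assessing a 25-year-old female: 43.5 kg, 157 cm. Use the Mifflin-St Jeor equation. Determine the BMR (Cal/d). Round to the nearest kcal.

1130 Cal/d

Mifflin-St Jeor (female): BMR = 10(43.5) + 6.25(157) − 5(25) − 161 = 435 + 981.25 − 125 − 161 = 1130.25 kcal/day.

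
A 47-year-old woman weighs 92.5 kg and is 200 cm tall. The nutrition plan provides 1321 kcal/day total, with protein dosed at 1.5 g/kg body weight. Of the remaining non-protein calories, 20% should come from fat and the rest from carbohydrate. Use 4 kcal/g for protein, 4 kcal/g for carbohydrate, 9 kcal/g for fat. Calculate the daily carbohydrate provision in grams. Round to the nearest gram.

153 g/day

Protein = 1.5 × 92.5 = 138.75 g → 138.75 × 4 = 555 kcal.
Non-protein calories = 1321 − 555 = 766 kcal.
Fat: 20% × 766 = 153.2 kcal; carbohydrate: 612.8 kcal.
Carbohydrate: 612.8 kcal ÷ 4 kcal/g = 153.2 g.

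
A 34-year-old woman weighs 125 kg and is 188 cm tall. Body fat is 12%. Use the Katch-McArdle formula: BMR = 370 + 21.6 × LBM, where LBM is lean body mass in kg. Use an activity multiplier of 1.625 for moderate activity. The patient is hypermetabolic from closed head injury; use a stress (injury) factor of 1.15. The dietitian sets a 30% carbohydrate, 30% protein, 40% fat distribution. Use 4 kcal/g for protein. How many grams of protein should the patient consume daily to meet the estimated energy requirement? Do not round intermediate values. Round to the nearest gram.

LBM = 125 × (1 − 0.12) = 110 kg. Katch-McArdle: BMR = 370 + 21.6 × 110 = 2746 kcal/day.
TEE = 2746 × 1.625 = 4462.25 kcal/day.
With stress factor 1.15: 4462.25 × 1.15 = 5131.5875 kcal/day.
Protein energy = 30% × 5131.5875 = 1539.4763 kcal.
Protein = 1539.4763 ÷ 4 kcal/g = 384.8691 g.

385 g/day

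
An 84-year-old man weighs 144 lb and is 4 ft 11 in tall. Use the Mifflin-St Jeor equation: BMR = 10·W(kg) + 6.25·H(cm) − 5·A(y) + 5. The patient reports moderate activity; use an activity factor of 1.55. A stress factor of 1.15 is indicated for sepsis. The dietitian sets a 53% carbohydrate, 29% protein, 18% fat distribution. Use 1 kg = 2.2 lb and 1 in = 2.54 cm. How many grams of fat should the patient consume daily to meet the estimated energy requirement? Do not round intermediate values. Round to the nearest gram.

Convert to metric: weight = 144 ÷ 2.2 = 65.4545 kg; height = (4×12 + 11) × 2.54 = 59 × 2.54 = 149.86 cm.
Mifflin-St Jeor (male): BMR = 10(65.4545) + 6.25(149.86) − 5(84) + 5 = 654.5455 + 936.625 − 420 + 5 = 1176.1705 kcal/day.
TEE = 1176.1705 × 1.55 = 1823.0642 kcal/day.
With stress factor 1.15: 1823.0642 × 1.15 = 2096.5238 kcal/day.
Fat energy = 18% × 2096.5238 = 377.3743 kcal.
Fat = 377.3743 ÷ 9 kcal/g = 41.9305 g.

42 g/day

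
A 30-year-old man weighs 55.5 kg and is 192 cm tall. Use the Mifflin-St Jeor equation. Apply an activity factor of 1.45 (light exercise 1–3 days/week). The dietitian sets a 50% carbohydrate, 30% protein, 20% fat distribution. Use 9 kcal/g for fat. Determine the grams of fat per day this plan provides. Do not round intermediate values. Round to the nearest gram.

Mifflin-St Jeor (male): BMR = 10(55.5) + 6.25(192) − 5(30) + 5 = 555 + 1200 − 150 + 5 = 1610 kcal/day.
TEE = 1610 × 1.45 = 2334.5 kcal/day.
Fat energy = 20% × 2334.5 = 466.9 kcal.
Fat = 466.9 ÷ 9 kcal/g = 51.8778 g.

52 g/day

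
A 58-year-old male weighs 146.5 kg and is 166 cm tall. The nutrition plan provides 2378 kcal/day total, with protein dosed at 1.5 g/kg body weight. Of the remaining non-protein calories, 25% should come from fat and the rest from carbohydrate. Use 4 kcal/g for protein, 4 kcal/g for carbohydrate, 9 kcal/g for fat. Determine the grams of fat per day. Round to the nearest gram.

42 g/day

Protein = 1.5 × 146.5 = 219.75 g → 219.75 × 4 = 879 kcal.
Non-protein calories = 2378 − 879 = 1499 kcal.
Fat: 25% × 1499 = 374.75 kcal; carbohydrate: 1124.25 kcal.
Fat: 374.75 kcal ÷ 9 kcal/g = 41.6389 g.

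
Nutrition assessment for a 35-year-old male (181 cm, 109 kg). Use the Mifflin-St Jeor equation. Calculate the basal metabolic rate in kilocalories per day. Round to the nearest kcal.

2051 kilocalories per day

Mifflin-St Jeor (male): BMR = 10(109) + 6.25(181) − 5(35) + 5 = 1090 + 1131.25 − 175 + 5 = 2051.25 kcal/day.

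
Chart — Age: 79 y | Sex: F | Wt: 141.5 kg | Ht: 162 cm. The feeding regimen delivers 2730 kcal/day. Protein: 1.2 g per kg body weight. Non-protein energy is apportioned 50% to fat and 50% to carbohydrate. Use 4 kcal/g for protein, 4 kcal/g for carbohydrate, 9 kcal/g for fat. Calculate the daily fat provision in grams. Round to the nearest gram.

114 g/day

Protein = 1.2 × 141.5 = 169.8 g → 169.8 × 4 = 679.2 kcal.
Non-protein calories = 2730 − 679.2 = 2050.8 kcal.
Fat: 50% × 2050.8 = 1025.4 kcal; carbohydrate: 1025.4 kcal.
Fat: 1025.4 kcal ÷ 9 kcal/g = 113.9333 g.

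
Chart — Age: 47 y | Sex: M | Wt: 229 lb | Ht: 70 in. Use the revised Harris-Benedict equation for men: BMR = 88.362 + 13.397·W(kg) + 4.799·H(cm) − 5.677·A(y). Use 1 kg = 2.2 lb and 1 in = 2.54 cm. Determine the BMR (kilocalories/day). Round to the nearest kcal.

Convert to metric: weight = 229 ÷ 2.2 = 104.0909 kg; height = 70 × 2.54 = 177.8 cm.
Harris-Benedict: BMR = 88.362 + 13.397(104.0909) + 4.799(177.8) − 5.677(47) = 2069.3111 kcal/day.

2069 kilocalories/day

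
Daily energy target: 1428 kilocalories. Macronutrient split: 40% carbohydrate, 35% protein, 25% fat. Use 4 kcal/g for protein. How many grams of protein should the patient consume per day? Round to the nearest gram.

125 g/day

Protein energy = 35% × 1428 = 499.8 kcal.
At 4 kcal/g: 499.8 ÷ 4 = 124.95 g.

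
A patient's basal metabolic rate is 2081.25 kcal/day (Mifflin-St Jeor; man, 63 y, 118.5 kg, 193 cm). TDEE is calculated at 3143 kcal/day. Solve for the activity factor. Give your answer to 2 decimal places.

Activity factor = TEE ÷ BMR = 3143 ÷ 2081.25 = 1.51.

1.51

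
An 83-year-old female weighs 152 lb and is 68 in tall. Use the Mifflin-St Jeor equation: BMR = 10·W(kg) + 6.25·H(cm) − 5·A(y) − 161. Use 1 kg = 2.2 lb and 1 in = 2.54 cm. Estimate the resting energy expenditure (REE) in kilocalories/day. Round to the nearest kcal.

1194 kilocalories/day

Convert to metric: weight = 152 ÷ 2.2 = 69.0909 kg; height = 68 × 2.54 = 172.72 cm.
Mifflin-St Jeor (female): BMR = 10(69.0909) + 6.25(172.72) − 5(83) − 161 = 690.9091 + 1079.5 − 415 − 161 = 1194.4091 kcal/day.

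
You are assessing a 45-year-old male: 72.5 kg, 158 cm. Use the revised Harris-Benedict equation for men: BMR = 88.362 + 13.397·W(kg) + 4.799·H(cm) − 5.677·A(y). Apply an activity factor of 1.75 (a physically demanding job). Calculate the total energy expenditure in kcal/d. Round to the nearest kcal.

Harris-Benedict: BMR = 88.362 + 13.397(72.5) + 4.799(158) − 5.677(45) = 1562.4215 kcal/day.
TEE = BMR × activity factor = 1562.4215 × 1.75 = 2734.2376 kcal/day.

2734 kcal/d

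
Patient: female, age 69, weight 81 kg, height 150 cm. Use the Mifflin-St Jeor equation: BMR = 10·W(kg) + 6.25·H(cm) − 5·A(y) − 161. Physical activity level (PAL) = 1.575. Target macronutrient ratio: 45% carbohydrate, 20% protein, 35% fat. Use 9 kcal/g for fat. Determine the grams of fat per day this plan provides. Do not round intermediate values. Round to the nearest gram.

Mifflin-St Jeor (female): BMR = 10(81) + 6.25(150) − 5(69) − 161 = 810 + 937.5 − 345 − 161 = 1241.5 kcal/day.
TEE = 1241.5 × 1.575 = 1955.3625 kcal/day.
Fat energy = 35% × 1955.3625 = 684.3769 kcal.
Fat = 684.3769 ÷ 9 kcal/g = 76.0419 g.

76 g/day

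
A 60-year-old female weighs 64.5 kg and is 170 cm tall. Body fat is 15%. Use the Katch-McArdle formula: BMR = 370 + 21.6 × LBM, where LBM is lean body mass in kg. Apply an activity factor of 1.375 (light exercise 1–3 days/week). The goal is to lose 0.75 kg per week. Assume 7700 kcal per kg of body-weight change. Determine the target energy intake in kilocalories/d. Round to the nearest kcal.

LBM = 64.5 × (1 − 0.15) = 54.825 kg. Katch-McArdle: BMR = 370 + 21.6 × 54.825 = 1554.22 kcal/day.
TEE = 1554.22 × 1.375 = 2137.0525 kcal/day.
Required daily deficit = 0.75 × 7700 ÷ 7 = 825 kcal/day.
Target intake = 2137.0525 − 825 = 1312.0525 kcal/day.

1312 kilocalories/d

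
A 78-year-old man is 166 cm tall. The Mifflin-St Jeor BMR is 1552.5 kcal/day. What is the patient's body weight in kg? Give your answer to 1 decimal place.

1552.5 = 10·W + 6.25(166) − 5(78) + 5
10·W = 1552.5 − 652.5 = 900, so W = 90 kg.

90.0 kg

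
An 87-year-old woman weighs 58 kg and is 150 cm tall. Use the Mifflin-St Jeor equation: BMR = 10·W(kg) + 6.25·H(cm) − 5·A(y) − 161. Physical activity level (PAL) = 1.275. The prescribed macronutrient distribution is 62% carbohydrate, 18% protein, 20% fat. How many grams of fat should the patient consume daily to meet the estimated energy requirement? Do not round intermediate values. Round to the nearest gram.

26 g/day

Mifflin-St Jeor (female): BMR = 10(58) + 6.25(150) − 5(87) − 161 = 580 + 937.5 − 435 − 161 = 921.5 kcal/day.
TEE = 921.5 × 1.275 = 1174.9125 kcal/day.
Fat energy = 20% × 1174.9125 = 234.9825 kcal.
Fat = 234.9825 ÷ 9 kcal/g = 26.1092 g.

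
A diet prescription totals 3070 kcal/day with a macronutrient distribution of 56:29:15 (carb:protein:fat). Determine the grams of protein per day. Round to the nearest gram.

Protein energy = 29% × 3070 = 890.3 kcal.
At 4 kcal/g: 890.3 ÷ 4 = 222.575 g.

223 g/day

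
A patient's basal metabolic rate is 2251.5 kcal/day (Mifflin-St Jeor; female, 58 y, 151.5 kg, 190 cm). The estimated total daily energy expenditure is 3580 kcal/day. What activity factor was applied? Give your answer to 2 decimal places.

Activity factor = TEE ÷ BMR = 3580 ÷ 2251.5 = 1.59.

1.59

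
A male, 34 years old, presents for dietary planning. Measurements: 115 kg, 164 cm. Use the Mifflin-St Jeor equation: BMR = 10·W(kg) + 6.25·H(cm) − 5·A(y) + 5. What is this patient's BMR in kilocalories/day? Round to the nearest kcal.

Mifflin-St Jeor (male): BMR = 10(115) + 6.25(164) − 5(34) + 5 = 1150 + 1025 − 170 + 5 = 2010 kcal/day.

2010 kilocalories/day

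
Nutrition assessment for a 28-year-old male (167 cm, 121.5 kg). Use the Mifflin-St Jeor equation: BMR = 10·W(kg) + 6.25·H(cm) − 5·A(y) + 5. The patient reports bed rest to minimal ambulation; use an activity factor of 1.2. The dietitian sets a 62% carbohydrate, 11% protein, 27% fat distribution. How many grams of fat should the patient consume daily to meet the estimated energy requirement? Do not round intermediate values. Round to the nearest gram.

Mifflin-St Jeor (male): BMR = 10(121.5) + 6.25(167) − 5(28) + 5 = 1215 + 1043.75 − 140 + 5 = 2123.75 kcal/day.
TEE = 2123.75 × 1.2 = 2548.5 kcal/day.
Fat energy = 27% × 2548.5 = 688.095 kcal.
Fat = 688.095 ÷ 9 kcal/g = 76.455 g.

76 g/day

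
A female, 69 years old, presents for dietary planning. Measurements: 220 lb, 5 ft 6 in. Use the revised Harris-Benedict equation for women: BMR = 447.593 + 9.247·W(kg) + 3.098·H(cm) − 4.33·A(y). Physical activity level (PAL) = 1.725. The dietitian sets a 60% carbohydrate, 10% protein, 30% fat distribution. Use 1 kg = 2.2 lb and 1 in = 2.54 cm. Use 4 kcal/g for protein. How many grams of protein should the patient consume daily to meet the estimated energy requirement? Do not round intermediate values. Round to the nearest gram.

Convert to metric: weight = 220 ÷ 2.2 = 100 kg; height = (5×12 + 6) × 2.54 = 66 × 2.54 = 167.64 cm.
Harris-Benedict: BMR = 447.593 + 9.247(100) + 3.098(167.64) − 4.33(69) = 1592.8717 kcal/day.
TEE = 1592.8717 × 1.725 = 2747.7037 kcal/day.
Protein energy = 10% × 2747.7037 = 274.7704 kcal.
Protein = 274.7704 ÷ 4 kcal/g = 68.6926 g.

69 g/day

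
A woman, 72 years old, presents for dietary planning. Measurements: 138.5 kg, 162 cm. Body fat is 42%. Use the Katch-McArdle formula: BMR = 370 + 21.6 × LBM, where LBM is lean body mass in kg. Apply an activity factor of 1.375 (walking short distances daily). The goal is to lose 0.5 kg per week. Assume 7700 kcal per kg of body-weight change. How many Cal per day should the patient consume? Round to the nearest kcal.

2345 Cal per day

LBM = 138.5 × (1 − 0.42) = 80.33 kg. Katch-McArdle: BMR = 370 + 21.6 × 80.33 = 2105.128 kcal/day.
TEE = 2105.128 × 1.375 = 2894.551 kcal/day.
Required daily deficit = 0.5 × 7700 ÷ 7 = 550 kcal/day.
Target intake = 2894.551 − 550 = 2344.551 kcal/day.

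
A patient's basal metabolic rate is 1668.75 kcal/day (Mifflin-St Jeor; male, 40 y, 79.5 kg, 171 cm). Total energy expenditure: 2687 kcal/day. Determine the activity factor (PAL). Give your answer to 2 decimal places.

Activity factor = TEE ÷ BMR = 2687 ÷ 1668.75 = 1.61.

1.61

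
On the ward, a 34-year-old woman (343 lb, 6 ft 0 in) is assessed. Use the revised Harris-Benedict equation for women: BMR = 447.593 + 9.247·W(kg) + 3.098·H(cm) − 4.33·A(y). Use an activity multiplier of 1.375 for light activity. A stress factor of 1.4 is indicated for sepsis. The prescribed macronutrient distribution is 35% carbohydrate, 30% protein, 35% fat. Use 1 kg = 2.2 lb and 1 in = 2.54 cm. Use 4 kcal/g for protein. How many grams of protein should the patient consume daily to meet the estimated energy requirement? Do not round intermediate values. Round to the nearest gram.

Convert to metric: weight = 343 ÷ 2.2 = 155.9091 kg; height = (6×12 + 0) × 2.54 = 72 × 2.54 = 182.88 cm.
Harris-Benedict: BMR = 447.593 + 9.247(155.9091) + 3.098(182.88) − 4.33(34) = 2308.6266 kcal/day.
TEE = 2308.6266 × 1.375 = 3174.3616 kcal/day.
With stress factor 1.4: 3174.3616 × 1.4 = 4444.1062 kcal/day.
Protein energy = 30% × 4444.1062 = 1333.2319 kcal.
Protein = 1333.2319 ÷ 4 kcal/g = 333.308 g.

333 g/day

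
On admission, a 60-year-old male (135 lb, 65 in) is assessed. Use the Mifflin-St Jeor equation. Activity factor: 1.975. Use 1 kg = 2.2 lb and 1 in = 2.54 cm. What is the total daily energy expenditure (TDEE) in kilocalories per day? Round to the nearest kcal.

2667 kilocalories per day

Convert to metric: weight = 135 ÷ 2.2 = 61.3636 kg; height = 65 × 2.54 = 165.1 cm.
Mifflin-St Jeor (male): BMR = 10(61.3636) + 6.25(165.1) − 5(60) + 5 = 613.6364 + 1031.875 − 300 + 5 = 1350.5114 kcal/day.
TEE = BMR × activity factor = 1350.5114 × 1.975 = 2667.2599 kcal/day.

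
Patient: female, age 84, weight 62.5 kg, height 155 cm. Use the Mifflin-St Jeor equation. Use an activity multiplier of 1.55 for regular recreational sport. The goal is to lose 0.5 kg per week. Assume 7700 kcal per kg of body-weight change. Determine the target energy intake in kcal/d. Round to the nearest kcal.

1020 kcal/d

Mifflin-St Jeor (female): BMR = 10(62.5) + 6.25(155) − 5(84) − 161 = 625 + 968.75 − 420 − 161 = 1012.75 kcal/day.
TEE = 1012.75 × 1.55 = 1569.7625 kcal/day.
Required daily deficit = 0.5 × 7700 ÷ 7 = 550 kcal/day.
Target intake = 1569.7625 − 550 = 1019.7625 kcal/day.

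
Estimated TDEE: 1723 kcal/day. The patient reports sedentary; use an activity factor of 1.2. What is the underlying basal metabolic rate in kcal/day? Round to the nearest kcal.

BMR = TEE ÷ activity factor = 1723 ÷ 1.2 = 1435.8333 kcal/day.

1436 kcal/day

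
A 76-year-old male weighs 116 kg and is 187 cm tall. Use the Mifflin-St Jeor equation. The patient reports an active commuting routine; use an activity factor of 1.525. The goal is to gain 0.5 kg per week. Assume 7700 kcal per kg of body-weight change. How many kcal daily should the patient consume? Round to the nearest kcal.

Mifflin-St Jeor (male): BMR = 10(116) + 6.25(187) − 5(76) + 5 = 1160 + 1168.75 − 380 + 5 = 1953.75 kcal/day.
TEE = 1953.75 × 1.525 = 2979.4688 kcal/day.
Required daily surplus = 0.5 × 7700 ÷ 7 = 550 kcal/day.
Target intake = 2979.4688 + 550 = 3529.4688 kcal/day.

3529 kcal daily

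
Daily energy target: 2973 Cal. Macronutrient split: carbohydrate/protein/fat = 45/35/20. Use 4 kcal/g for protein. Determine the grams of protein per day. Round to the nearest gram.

Protein energy = 35% × 2973 = 1040.55 kcal.
At 4 kcal/g: 1040.55 ÷ 4 = 260.1375 g.

260 g/day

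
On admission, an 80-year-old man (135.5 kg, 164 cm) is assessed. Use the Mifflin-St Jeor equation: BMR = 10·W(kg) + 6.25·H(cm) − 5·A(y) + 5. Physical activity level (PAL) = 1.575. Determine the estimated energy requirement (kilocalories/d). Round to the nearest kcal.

Mifflin-St Jeor (male): BMR = 10(135.5) + 6.25(164) − 5(80) + 5 = 1355 + 1025 − 400 + 5 = 1985 kcal/day.
TEE = BMR × activity factor = 1985 × 1.575 = 3126.375 kcal/day.

3126 kilocalories/d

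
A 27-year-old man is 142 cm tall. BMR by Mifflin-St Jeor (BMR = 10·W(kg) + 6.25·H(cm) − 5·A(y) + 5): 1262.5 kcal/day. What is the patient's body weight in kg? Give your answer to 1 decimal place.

50.5 kg

1262.5 = 10·W + 6.25(142) − 5(27) + 5
10·W = 1262.5 − 757.5 = 505, so W = 50.5 kg.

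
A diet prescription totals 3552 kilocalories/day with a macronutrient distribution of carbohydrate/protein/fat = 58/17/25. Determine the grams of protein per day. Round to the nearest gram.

151 g/day

Protein energy = 17% × 3552 = 603.84 kcal.
At 4 kcal/g: 603.84 ÷ 4 = 150.96 g.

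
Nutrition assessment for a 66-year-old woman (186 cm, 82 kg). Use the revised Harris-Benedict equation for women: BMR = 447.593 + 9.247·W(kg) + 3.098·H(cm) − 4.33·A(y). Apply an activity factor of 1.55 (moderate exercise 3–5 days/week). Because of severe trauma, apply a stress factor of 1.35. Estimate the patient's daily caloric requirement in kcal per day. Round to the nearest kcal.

Harris-Benedict: BMR = 447.593 + 9.247(82) + 3.098(186) − 4.33(66) = 1496.295 kcal/day.
TEE = BMR × activity factor = 1496.295 × 1.55 = 2319.2573 kcal/day.
Apply stress factor: 2319.2573 × 1.35 = 3130.9973 kcal/day.

3131 kcal per day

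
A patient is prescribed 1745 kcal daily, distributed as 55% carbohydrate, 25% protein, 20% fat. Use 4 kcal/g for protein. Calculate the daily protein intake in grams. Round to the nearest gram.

109 g/day

Protein energy = 25% × 1745 = 436.25 kcal.
At 4 kcal/g: 436.25 ÷ 4 = 109.0625 g.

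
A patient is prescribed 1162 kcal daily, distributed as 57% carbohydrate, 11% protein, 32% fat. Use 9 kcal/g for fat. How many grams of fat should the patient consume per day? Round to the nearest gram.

41 g/day

Fat energy = 32% × 1162 = 371.84 kcal.
At 9 kcal/g: 371.84 ÷ 9 = 41.3156 g.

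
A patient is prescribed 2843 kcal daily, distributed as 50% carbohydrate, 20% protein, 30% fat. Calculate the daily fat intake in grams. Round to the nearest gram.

Fat energy = 30% × 2843 = 852.9 kcal.
At 9 kcal/g: 852.9 ÷ 9 = 94.7667 g.

95 g/day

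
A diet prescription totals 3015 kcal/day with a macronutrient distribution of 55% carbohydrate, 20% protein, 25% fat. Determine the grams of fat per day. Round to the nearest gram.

Fat energy = 25% × 3015 = 753.75 kcal.
At 9 kcal/g: 753.75 ÷ 9 = 83.75 g.

84 g/day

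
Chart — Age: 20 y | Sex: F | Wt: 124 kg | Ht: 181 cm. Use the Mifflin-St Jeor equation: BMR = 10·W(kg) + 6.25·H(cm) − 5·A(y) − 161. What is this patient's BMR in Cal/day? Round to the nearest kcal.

2110 Cal/day

Mifflin-St Jeor (female): BMR = 10(124) + 6.25(181) − 5(20) − 161 = 1240 + 1131.25 − 100 − 161 = 2110.25 kcal/day.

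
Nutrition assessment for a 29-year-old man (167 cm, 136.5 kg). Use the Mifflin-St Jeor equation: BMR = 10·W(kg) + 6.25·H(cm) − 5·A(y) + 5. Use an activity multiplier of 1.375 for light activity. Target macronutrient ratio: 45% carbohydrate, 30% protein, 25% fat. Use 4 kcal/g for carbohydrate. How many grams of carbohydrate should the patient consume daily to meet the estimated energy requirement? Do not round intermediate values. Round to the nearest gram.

351 g/day

Mifflin-St Jeor (male): BMR = 10(136.5) + 6.25(167) − 5(29) + 5 = 1365 + 1043.75 − 145 + 5 = 2268.75 kcal/day.
TEE = 2268.75 × 1.375 = 3119.5313 kcal/day.
Carbohydrate energy = 45% × 3119.5313 = 1403.7891 kcal.
Carbohydrate = 1403.7891 ÷ 4 kcal/g = 350.9473 g.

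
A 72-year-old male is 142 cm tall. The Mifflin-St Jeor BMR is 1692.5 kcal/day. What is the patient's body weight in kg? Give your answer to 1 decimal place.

1692.5 = 10·W + 6.25(142) − 5(72) + 5
10·W = 1692.5 − 532.5 = 1160, so W = 116 kg.

116.0 kg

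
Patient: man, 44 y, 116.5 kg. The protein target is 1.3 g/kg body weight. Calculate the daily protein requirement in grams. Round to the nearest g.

151 g/day

Protein = 1.3 g/kg × 116.5 kg = 151.45 g/day.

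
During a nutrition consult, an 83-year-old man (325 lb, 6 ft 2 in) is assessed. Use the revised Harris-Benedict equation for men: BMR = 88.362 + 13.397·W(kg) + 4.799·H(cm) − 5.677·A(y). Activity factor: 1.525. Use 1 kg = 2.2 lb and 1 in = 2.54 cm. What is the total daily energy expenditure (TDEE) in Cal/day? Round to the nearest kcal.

3810 Cal/day

Convert to metric: weight = 325 ÷ 2.2 = 147.7273 kg; height = (6×12 + 2) × 2.54 = 74 × 2.54 = 187.96 cm.
Harris-Benedict: BMR = 88.362 + 13.397(147.7273) + 4.799(187.96) − 5.677(83) = 2498.2933 kcal/day.
TEE = BMR × activity factor = 2498.2933 × 1.525 = 3809.8973 kcal/day.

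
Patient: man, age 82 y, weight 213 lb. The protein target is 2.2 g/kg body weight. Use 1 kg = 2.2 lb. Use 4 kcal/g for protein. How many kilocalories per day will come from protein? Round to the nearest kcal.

Weight in kg = 213 ÷ 2.2 = 96.8182 kg.
Protein = 2.2 g/kg × 96.8182 kg = 213 g/day.
Protein energy = 213 g × 4 kcal/g = 852 kcal/day.

852 kcal/day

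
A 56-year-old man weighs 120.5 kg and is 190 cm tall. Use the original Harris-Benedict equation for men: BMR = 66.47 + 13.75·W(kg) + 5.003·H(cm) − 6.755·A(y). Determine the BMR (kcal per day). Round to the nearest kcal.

2296 kcal per day

Harris-Benedict: BMR = 66.47 + 13.75(120.5) + 5.003(190) − 6.755(56) = 2295.635 kcal/day.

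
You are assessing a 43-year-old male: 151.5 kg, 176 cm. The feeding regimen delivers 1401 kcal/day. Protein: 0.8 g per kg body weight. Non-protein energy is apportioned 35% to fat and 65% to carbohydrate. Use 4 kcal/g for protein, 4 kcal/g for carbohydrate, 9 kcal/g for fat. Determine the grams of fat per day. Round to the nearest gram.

Protein = 0.8 × 151.5 = 121.2 g → 121.2 × 4 = 484.8 kcal.
Non-protein calories = 1401 − 484.8 = 916.2 kcal.
Fat: 35% × 916.2 = 320.67 kcal; carbohydrate: 595.53 kcal.
Fat: 320.67 kcal ÷ 9 kcal/g = 35.63 g.

36 g/day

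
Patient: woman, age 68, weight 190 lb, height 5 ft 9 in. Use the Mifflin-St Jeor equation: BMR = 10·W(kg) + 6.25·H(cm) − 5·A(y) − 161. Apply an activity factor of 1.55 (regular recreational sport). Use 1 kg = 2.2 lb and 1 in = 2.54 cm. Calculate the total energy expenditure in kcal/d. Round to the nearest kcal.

Convert to metric: weight = 190 ÷ 2.2 = 86.3636 kg; height = (5×12 + 9) × 2.54 = 69 × 2.54 = 175.26 cm.
Mifflin-St Jeor (female): BMR = 10(86.3636) + 6.25(175.26) − 5(68) − 161 = 863.6364 + 1095.375 − 340 − 161 = 1458.0114 kcal/day.
TEE = BMR × activity factor = 1458.0114 × 1.55 = 2259.9176 kcal/day.

2260 kcal/d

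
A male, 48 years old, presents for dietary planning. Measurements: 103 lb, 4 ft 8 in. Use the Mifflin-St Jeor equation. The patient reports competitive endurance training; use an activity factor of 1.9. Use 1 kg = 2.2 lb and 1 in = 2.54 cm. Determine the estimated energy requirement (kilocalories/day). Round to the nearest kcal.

Convert to metric: weight = 103 ÷ 2.2 = 46.8182 kg; height = (4×12 + 8) × 2.54 = 56 × 2.54 = 142.24 cm.
Mifflin-St Jeor (male): BMR = 10(46.8182) + 6.25(142.24) − 5(48) + 5 = 468.1818 + 889 − 240 + 5 = 1122.1818 kcal/day.
TEE = BMR × activity factor = 1122.1818 × 1.9 = 2132.1455 kcal/day.

2132 kilocalories/day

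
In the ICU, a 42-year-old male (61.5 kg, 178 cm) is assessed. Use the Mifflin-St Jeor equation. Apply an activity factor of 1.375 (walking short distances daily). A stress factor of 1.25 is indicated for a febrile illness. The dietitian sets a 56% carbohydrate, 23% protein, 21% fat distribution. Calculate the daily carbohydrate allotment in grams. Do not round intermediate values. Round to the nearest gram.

Mifflin-St Jeor (male): BMR = 10(61.5) + 6.25(178) − 5(42) + 5 = 615 + 1112.5 − 210 + 5 = 1522.5 kcal/day.
TEE = 1522.5 × 1.375 = 2093.4375 kcal/day.
With stress factor 1.25: 2093.4375 × 1.25 = 2616.7969 kcal/day.
Carbohydrate energy = 56% × 2616.7969 = 1465.4063 kcal.
Carbohydrate = 1465.4063 ÷ 4 kcal/g = 366.3516 g.

366 g/day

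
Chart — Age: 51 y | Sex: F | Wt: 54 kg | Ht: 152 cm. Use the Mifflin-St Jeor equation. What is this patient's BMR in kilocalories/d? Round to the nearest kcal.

1074 kilocalories/d

Mifflin-St Jeor (female): BMR = 10(54) + 6.25(152) − 5(51) − 161 = 540 + 950 − 255 − 161 = 1074 kcal/day.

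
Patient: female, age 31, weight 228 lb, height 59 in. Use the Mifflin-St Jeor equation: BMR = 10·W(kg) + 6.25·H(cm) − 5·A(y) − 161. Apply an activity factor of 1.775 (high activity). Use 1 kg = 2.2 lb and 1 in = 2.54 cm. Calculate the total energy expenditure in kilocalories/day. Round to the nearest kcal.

2941 kilocalories/day

Convert to metric: weight = 228 ÷ 2.2 = 103.6364 kg; height = 59 × 2.54 = 149.86 cm.
Mifflin-St Jeor (female): BMR = 10(103.6364) + 6.25(149.86) − 5(31) − 161 = 1036.3636 + 936.625 − 155 − 161 = 1656.9886 kcal/day.
TEE = BMR × activity factor = 1656.9886 × 1.775 = 2941.1548 kcal/day.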